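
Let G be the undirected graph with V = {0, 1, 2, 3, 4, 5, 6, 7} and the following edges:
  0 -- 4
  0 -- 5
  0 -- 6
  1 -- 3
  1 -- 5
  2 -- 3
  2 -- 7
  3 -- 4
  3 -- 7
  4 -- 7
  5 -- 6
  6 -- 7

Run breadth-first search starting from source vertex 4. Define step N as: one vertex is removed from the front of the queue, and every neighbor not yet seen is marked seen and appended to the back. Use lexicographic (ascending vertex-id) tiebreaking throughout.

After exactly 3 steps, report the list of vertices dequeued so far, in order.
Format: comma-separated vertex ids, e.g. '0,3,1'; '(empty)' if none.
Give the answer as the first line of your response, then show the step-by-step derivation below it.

4,0,3

step 1: dequeue 4; queue=[0,3,7]; order=4
step 2: dequeue 0; queue=[3,7,5,6]; order=4,0
step 3: dequeue 3; queue=[7,5,6,1,2]; order=4,0,3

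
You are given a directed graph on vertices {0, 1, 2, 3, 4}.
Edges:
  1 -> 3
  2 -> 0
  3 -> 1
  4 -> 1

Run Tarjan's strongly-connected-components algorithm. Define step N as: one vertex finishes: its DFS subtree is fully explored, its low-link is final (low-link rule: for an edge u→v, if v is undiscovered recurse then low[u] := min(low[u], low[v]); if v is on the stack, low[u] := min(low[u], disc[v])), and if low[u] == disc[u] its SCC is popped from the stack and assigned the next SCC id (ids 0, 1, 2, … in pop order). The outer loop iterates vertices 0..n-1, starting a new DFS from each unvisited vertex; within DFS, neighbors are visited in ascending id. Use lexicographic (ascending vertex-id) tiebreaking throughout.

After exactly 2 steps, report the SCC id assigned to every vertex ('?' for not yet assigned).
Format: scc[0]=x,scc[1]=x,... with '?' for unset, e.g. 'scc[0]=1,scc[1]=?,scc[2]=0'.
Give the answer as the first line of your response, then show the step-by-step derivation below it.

scc[0]=0,scc[1]=?,scc[2]=?,scc[3]=?,scc[4]=?

step 1: low=(low[0]=0,low[1]=?,low[2]=?,low[3]=?,low[4]=?); scc=(scc[0]=0,scc[1]=?,scc[2]=?,scc[3]=?,scc[4]=?)
step 2: low=(low[0]=0,low[1]=1,low[2]=?,low[3]=1,low[4]=?); scc=(scc[0]=0,scc[1]=?,scc[2]=?,scc[3]=?,scc[4]=?)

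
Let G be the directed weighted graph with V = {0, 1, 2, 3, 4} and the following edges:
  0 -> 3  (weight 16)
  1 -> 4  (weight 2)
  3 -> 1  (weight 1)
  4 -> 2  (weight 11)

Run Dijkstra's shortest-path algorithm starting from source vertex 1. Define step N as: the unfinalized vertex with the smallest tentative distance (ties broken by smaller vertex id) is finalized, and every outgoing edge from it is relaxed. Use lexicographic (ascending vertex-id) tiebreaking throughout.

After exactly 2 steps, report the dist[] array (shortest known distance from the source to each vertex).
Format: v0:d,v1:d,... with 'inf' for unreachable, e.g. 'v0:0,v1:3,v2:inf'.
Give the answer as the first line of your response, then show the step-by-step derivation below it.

v0:inf,v1:0,v2:13,v3:inf,v4:2

step 1: dist = v0:inf,v1:0,v2:inf,v3:inf,v4:2
step 2: dist = v0:inf,v1:0,v2:13,v3:inf,v4:2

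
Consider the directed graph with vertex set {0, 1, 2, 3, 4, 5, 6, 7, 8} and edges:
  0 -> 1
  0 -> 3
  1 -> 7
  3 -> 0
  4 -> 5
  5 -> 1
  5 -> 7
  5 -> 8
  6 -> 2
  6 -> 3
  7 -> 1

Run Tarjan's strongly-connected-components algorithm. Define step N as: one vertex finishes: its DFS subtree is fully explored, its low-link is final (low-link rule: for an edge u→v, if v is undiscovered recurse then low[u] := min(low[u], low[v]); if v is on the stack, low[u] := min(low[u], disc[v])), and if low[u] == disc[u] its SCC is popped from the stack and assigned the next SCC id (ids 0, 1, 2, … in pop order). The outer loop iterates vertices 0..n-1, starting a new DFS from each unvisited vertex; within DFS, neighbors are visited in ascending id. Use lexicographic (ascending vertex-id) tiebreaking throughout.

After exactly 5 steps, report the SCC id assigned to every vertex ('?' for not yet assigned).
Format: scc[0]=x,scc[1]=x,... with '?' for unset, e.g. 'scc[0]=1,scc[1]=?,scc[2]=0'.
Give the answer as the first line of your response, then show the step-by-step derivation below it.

scc[0]=1,scc[1]=0,scc[2]=2,scc[3]=1,scc[4]=?,scc[5]=?,scc[6]=?,scc[7]=0,scc[8]=?

step 1: low=(low[0]=0,low[1]=1,low[2]=?,low[3]=?,low[4]=?,low[5]=?,low[6]=?,low[7]=1,low[8]=?); scc=(scc[0]=?,scc[1]=?,scc[2]=?,scc[3]=?,scc[4]=?,scc[5]=?,scc[6]=?,scc[7]=?,scc[8]=?)
step 2: low=(low[0]=0,low[1]=1,low[2]=?,low[3]=?,low[4]=?,low[5]=?,low[6]=?,low[7]=1,low[8]=?); scc=(scc[0]=?,scc[1]=0,scc[2]=?,scc[3]=?,scc[4]=?,scc[5]=?,scc[6]=?,scc[7]=0,scc[8]=?)
step 3: low=(low[0]=0,low[1]=1,low[2]=?,low[3]=0,low[4]=?,low[5]=?,low[6]=?,low[7]=1,low[8]=?); scc=(scc[0]=?,scc[1]=0,scc[2]=?,scc[3]=?,scc[4]=?,scc[5]=?,scc[6]=?,scc[7]=0,scc[8]=?)
step 4: low=(low[0]=0,low[1]=1,low[2]=?,low[3]=0,low[4]=?,low[5]=?,low[6]=?,low[7]=1,low[8]=?); scc=(scc[0]=1,scc[1]=0,scc[2]=?,scc[3]=1,scc[4]=?,scc[5]=?,scc[6]=?,scc[7]=0,scc[8]=?)
step 5: low=(low[0]=0,low[1]=1,low[2]=4,low[3]=0,low[4]=?,low[5]=?,low[6]=?,low[7]=1,low[8]=?); scc=(scc[0]=1,scc[1]=0,scc[2]=2,scc[3]=1,scc[4]=?,scc[5]=?,scc[6]=?,scc[7]=0,scc[8]=?)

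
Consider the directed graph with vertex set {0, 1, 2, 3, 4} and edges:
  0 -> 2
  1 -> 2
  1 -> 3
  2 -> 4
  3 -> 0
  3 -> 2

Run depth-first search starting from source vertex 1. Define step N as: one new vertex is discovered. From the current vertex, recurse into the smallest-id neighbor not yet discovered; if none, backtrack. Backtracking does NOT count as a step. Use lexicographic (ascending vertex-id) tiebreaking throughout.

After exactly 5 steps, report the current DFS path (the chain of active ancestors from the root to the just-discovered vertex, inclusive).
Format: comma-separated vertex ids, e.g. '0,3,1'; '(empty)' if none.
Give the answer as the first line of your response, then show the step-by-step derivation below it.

1,3,0

step 1: discover 1; path=1; order=1
step 2: discover 2; path=1>2; order=1,2
step 3: discover 4; path=1>2>4; order=1,2,4
step 4: discover 3; path=1>3; order=1,2,4,3
step 5: discover 0; path=1>3>0; order=1,2,4,3,0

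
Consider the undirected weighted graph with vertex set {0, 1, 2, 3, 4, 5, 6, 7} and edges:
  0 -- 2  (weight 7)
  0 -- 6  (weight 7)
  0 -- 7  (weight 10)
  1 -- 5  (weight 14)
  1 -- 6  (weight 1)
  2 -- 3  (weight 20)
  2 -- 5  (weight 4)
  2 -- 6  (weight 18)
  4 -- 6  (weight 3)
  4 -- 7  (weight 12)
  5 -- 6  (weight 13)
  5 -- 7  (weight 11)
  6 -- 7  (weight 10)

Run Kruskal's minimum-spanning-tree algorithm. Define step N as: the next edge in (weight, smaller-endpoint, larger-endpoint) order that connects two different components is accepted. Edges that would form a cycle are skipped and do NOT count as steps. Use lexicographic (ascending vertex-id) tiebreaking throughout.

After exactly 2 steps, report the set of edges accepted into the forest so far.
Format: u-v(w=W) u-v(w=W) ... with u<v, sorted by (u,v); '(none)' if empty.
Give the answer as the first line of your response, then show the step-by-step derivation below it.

1-6(w=1) 4-6(w=3)

step 1: add edge 1-6 (w=1); MST = {1-6(w=1)}
step 2: add edge 4-6 (w=3); MST = {1-6(w=1) 4-6(w=3)}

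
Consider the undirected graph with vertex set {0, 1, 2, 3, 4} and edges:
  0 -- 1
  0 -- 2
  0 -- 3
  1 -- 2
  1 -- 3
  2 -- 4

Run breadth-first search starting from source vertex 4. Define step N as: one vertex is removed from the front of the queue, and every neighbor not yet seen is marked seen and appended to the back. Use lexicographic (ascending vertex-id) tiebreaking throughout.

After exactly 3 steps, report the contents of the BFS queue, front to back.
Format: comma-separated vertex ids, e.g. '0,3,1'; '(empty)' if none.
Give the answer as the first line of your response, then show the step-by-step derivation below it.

1,3

step 1: dequeue 4; queue=[2]; order=4
step 2: dequeue 2; queue=[0,1]; order=4,2
step 3: dequeue 0; queue=[1,3]; order=4,2,0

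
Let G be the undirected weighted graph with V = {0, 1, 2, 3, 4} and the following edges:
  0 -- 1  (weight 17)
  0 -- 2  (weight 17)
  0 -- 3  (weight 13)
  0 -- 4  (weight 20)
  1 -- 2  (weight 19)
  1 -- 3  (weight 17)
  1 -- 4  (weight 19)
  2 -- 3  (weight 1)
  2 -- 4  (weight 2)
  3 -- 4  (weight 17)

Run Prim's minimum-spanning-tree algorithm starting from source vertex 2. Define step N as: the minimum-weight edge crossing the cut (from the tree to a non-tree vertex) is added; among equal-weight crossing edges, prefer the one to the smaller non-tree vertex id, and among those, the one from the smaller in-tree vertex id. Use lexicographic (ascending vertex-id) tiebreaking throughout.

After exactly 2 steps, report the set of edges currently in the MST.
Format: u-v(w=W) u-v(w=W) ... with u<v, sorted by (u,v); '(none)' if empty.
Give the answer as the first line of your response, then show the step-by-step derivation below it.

2-3(w=1) 2-4(w=2)

step 1: add edge 2-3 (w=1); MST = {2-3(w=1)}
step 2: add edge 2-4 (w=2); MST = {2-3(w=1) 2-4(w=2)}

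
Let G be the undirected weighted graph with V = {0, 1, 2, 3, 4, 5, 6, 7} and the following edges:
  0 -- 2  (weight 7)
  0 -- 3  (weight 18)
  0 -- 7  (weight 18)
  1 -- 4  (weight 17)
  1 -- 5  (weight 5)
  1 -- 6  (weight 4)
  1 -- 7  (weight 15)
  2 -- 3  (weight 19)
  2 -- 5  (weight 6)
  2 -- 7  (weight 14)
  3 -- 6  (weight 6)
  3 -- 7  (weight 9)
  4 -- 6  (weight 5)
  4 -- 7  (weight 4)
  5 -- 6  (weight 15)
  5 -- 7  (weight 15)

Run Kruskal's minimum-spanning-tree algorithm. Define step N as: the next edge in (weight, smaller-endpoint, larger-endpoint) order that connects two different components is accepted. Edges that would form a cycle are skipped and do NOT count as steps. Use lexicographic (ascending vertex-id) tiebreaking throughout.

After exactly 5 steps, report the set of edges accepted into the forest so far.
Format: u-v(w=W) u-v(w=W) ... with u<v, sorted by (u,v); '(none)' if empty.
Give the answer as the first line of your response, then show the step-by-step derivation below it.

1-5(w=5) 1-6(w=4) 2-5(w=6) 4-6(w=5) 4-7(w=4)

step 1: add edge 1-6 (w=4); MST = {1-6(w=4)}
step 2: add edge 4-7 (w=4); MST = {1-6(w=4) 4-7(w=4)}
step 3: add edge 1-5 (w=5); MST = {1-5(w=5) 1-6(w=4) 4-7(w=4)}
step 4: add edge 4-6 (w=5); MST = {1-5(w=5) 1-6(w=4) 4-6(w=5) 4-7(w=4)}
step 5: add edge 2-5 (w=6); MST = {1-5(w=5) 1-6(w=4) 2-5(w=6) 4-6(w=5) 4-7(w=4)}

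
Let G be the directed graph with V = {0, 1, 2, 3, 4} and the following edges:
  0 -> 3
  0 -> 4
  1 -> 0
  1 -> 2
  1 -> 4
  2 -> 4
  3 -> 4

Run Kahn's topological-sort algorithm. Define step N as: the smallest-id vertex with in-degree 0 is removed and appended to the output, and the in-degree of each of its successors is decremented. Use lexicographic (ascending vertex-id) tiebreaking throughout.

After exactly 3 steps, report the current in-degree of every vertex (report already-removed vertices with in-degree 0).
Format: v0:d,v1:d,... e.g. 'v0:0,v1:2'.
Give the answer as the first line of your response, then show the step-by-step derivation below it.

v0:0,v1:0,v2:0,v3:0,v4:1

step 1: output 1; order=[1]; indeg=(0,0,0,1,3)
step 2: output 0; order=[1,0]; indeg=(0,0,0,0,2)
step 3: output 2; order=[1,0,2]; indeg=(0,0,0,0,1)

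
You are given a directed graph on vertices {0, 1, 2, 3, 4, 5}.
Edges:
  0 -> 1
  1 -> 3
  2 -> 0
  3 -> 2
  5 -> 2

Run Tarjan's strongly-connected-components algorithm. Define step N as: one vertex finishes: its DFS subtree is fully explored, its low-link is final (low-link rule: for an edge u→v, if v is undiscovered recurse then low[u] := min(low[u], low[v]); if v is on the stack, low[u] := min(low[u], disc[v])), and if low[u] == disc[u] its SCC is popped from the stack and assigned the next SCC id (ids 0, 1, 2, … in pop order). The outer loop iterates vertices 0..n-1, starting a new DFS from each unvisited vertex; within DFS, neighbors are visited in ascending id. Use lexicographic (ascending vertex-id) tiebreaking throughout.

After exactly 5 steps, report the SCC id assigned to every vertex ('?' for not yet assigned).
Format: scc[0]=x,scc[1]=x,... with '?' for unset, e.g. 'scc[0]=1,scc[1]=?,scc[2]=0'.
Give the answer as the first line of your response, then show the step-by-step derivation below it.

scc[0]=0,scc[1]=0,scc[2]=0,scc[3]=0,scc[4]=1,scc[5]=?

step 1: low=(low[0]=0,low[1]=1,low[2]=0,low[3]=2,low[4]=?,low[5]=?); scc=(scc[0]=?,scc[1]=?,scc[2]=?,scc[3]=?,scc[4]=?,scc[5]=?)
step 2: low=(low[0]=0,low[1]=1,low[2]=0,low[3]=0,low[4]=?,low[5]=?); scc=(scc[0]=?,scc[1]=?,scc[2]=?,scc[3]=?,scc[4]=?,scc[5]=?)
step 3: low=(low[0]=0,low[1]=0,low[2]=0,low[3]=0,low[4]=?,low[5]=?); scc=(scc[0]=?,scc[1]=?,scc[2]=?,scc[3]=?,scc[4]=?,scc[5]=?)
step 4: low=(low[0]=0,low[1]=0,low[2]=0,low[3]=0,low[4]=?,low[5]=?); scc=(scc[0]=0,scc[1]=0,scc[2]=0,scc[3]=0,scc[4]=?,scc[5]=?)
step 5: low=(low[0]=0,low[1]=0,low[2]=0,low[3]=0,low[4]=4,low[5]=?); scc=(scc[0]=0,scc[1]=0,scc[2]=0,scc[3]=0,scc[4]=1,scc[5]=?)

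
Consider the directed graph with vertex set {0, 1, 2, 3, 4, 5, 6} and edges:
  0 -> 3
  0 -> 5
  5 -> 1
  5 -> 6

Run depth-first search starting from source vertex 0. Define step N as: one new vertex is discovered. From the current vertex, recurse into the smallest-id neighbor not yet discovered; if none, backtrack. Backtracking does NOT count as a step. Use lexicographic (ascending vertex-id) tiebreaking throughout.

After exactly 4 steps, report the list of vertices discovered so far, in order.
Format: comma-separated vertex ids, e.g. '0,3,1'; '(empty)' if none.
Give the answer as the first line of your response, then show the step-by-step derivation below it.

0,3,5,1

step 1: discover 0; path=0; order=0
step 2: discover 3; path=0>3; order=0,3
step 3: discover 5; path=0>5; order=0,3,5
step 4: discover 1; path=0>5>1; order=0,3,5,1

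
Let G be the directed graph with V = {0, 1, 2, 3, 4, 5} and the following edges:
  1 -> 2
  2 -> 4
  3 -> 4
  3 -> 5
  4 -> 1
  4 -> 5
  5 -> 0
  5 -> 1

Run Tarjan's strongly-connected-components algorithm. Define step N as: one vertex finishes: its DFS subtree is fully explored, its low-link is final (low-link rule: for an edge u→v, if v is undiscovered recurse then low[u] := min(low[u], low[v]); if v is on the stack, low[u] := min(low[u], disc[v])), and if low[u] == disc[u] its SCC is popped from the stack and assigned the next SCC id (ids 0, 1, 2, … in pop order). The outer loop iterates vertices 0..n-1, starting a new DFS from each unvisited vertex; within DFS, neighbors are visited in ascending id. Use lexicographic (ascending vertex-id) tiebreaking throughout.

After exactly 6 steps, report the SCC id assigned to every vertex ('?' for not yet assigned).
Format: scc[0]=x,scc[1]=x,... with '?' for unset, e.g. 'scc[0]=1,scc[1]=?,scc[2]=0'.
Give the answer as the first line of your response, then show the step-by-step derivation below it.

scc[0]=0,scc[1]=1,scc[2]=1,scc[3]=2,scc[4]=1,scc[5]=1

step 1: low=(low[0]=0,low[1]=?,low[2]=?,low[3]=?,low[4]=?,low[5]=?); scc=(scc[0]=0,scc[1]=?,scc[2]=?,scc[3]=?,scc[4]=?,scc[5]=?)
step 2: low=(low[0]=0,low[1]=1,low[2]=2,low[3]=?,low[4]=1,low[5]=1); scc=(scc[0]=0,scc[1]=?,scc[2]=?,scc[3]=?,scc[4]=?,scc[5]=?)
step 3: low=(low[0]=0,low[1]=1,low[2]=2,low[3]=?,low[4]=1,low[5]=1); scc=(scc[0]=0,scc[1]=?,scc[2]=?,scc[3]=?,scc[4]=?,scc[5]=?)
step 4: low=(low[0]=0,low[1]=1,low[2]=1,low[3]=?,low[4]=1,low[5]=1); scc=(scc[0]=0,scc[1]=?,scc[2]=?,scc[3]=?,scc[4]=?,scc[5]=?)
step 5: low=(low[0]=0,low[1]=1,low[2]=1,low[3]=?,low[4]=1,low[5]=1); scc=(scc[0]=0,scc[1]=1,scc[2]=1,scc[3]=?,scc[4]=1,scc[5]=1)
step 6: low=(low[0]=0,low[1]=1,low[2]=1,low[3]=5,low[4]=1,low[5]=1); scc=(scc[0]=0,scc[1]=1,scc[2]=1,scc[3]=2,scc[4]=1,scc[5]=1)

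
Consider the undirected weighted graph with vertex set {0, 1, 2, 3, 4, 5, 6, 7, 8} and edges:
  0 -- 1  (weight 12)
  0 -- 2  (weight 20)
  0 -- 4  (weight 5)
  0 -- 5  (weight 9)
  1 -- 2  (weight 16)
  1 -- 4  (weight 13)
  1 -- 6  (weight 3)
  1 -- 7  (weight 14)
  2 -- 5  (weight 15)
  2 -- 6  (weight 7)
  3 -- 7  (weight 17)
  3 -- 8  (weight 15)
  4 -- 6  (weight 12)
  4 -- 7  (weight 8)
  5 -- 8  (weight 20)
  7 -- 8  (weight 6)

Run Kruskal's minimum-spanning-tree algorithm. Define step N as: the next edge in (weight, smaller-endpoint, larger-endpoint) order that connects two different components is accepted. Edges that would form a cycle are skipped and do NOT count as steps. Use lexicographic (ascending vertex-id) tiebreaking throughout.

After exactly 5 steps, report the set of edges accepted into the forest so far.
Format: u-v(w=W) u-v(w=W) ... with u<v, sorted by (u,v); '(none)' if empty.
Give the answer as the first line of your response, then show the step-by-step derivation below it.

0-4(w=5) 1-6(w=3) 2-6(w=7) 4-7(w=8) 7-8(w=6)

step 1: add edge 1-6 (w=3); MST = {1-6(w=3)}
step 2: add edge 0-4 (w=5); MST = {0-4(w=5) 1-6(w=3)}
step 3: add edge 7-8 (w=6); MST = {0-4(w=5) 1-6(w=3) 7-8(w=6)}
step 4: add edge 2-6 (w=7); MST = {0-4(w=5) 1-6(w=3) 2-6(w=7) 7-8(w=6)}
step 5: add edge 4-7 (w=8); MST = {0-4(w=5) 1-6(w=3) 2-6(w=7) 4-7(w=8) 7-8(w=6)}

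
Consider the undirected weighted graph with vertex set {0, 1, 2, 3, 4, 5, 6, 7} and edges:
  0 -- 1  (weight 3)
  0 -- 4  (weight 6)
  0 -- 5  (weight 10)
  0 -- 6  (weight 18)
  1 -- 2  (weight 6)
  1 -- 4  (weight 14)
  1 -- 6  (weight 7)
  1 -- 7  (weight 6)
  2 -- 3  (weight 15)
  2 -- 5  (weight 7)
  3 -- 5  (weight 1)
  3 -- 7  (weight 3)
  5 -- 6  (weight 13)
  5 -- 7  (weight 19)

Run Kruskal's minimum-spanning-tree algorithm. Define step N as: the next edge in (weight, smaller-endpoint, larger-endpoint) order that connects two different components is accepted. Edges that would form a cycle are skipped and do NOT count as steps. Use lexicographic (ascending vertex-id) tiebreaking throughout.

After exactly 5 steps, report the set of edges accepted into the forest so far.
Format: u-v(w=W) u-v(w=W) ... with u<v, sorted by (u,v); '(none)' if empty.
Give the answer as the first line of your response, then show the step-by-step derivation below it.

0-1(w=3) 0-4(w=6) 1-2(w=6) 3-5(w=1) 3-7(w=3)

step 1: add edge 3-5 (w=1); MST = {3-5(w=1)}
step 2: add edge 0-1 (w=3); MST = {0-1(w=3) 3-5(w=1)}
step 3: add edge 3-7 (w=3); MST = {0-1(w=3) 3-5(w=1) 3-7(w=3)}
step 4: add edge 0-4 (w=6); MST = {0-1(w=3) 0-4(w=6) 3-5(w=1) 3-7(w=3)}
step 5: add edge 1-2 (w=6); MST = {0-1(w=3) 0-4(w=6) 1-2(w=6) 3-5(w=1) 3-7(w=3)}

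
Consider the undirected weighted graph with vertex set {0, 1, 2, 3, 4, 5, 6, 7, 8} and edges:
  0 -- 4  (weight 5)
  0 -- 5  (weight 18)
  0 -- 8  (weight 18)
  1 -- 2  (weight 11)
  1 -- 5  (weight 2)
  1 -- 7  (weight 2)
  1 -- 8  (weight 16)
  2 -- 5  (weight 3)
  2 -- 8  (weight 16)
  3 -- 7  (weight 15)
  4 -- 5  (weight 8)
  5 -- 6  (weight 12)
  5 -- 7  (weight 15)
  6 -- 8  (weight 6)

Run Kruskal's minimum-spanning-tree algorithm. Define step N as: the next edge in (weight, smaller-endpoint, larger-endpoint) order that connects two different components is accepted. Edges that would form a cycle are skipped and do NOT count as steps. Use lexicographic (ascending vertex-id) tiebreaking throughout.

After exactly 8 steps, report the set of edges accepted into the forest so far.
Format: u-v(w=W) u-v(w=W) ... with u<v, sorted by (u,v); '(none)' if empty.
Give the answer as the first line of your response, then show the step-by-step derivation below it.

0-4(w=5) 1-5(w=2) 1-7(w=2) 2-5(w=3) 3-7(w=15) 4-5(w=8) 5-6(w=12) 6-8(w=6)

step 1: add edge 1-5 (w=2); MST = {1-5(w=2)}
step 2: add edge 1-7 (w=2); MST = {1-5(w=2) 1-7(w=2)}
step 3: add edge 2-5 (w=3); MST = {1-5(w=2) 1-7(w=2) 2-5(w=3)}
step 4: add edge 0-4 (w=5); MST = {0-4(w=5) 1-5(w=2) 1-7(w=2) 2-5(w=3)}
step 5: add edge 6-8 (w=6); MST = {0-4(w=5) 1-5(w=2) 1-7(w=2) 2-5(w=3) 6-8(w=6)}
step 6: add edge 4-5 (w=8); MST = {0-4(w=5) 1-5(w=2) 1-7(w=2) 2-5(w=3) 4-5(w=8) 6-8(w=6)}
step 7: add edge 5-6 (w=12); MST = {0-4(w=5) 1-5(w=2) 1-7(w=2) 2-5(w=3) 4-5(w=8) 5-6(w=12) 6-8(w=6)}
step 8: add edge 3-7 (w=15); MST = {0-4(w=5) 1-5(w=2) 1-7(w=2) 2-5(w=3) 3-7(w=15) 4-5(w=8) 5-6(w=12) 6-8(w=6)}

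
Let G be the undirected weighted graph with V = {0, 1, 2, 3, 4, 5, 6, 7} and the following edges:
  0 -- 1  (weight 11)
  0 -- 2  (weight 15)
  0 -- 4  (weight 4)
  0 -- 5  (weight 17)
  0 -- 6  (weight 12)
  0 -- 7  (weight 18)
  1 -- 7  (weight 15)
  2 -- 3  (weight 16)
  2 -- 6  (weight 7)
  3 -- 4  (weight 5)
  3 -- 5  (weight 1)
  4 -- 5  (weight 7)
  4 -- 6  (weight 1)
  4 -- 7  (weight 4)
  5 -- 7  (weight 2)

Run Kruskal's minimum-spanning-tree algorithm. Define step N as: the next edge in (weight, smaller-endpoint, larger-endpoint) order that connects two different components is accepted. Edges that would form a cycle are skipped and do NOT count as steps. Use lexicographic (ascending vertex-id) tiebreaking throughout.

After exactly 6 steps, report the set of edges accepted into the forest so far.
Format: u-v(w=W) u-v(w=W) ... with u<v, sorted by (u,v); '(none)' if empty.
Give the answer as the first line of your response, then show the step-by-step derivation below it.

0-4(w=4) 2-6(w=7) 3-5(w=1) 4-6(w=1) 4-7(w=4) 5-7(w=2)

step 1: add edge 3-5 (w=1); MST = {3-5(w=1)}
step 2: add edge 4-6 (w=1); MST = {3-5(w=1) 4-6(w=1)}
step 3: add edge 5-7 (w=2); MST = {3-5(w=1) 4-6(w=1) 5-7(w=2)}
step 4: add edge 0-4 (w=4); MST = {0-4(w=4) 3-5(w=1) 4-6(w=1) 5-7(w=2)}
step 5: add edge 4-7 (w=4); MST = {0-4(w=4) 3-5(w=1) 4-6(w=1) 4-7(w=4) 5-7(w=2)}
step 6: add edge 2-6 (w=7); MST = {0-4(w=4) 2-6(w=7) 3-5(w=1) 4-6(w=1) 4-7(w=4) 5-7(w=2)}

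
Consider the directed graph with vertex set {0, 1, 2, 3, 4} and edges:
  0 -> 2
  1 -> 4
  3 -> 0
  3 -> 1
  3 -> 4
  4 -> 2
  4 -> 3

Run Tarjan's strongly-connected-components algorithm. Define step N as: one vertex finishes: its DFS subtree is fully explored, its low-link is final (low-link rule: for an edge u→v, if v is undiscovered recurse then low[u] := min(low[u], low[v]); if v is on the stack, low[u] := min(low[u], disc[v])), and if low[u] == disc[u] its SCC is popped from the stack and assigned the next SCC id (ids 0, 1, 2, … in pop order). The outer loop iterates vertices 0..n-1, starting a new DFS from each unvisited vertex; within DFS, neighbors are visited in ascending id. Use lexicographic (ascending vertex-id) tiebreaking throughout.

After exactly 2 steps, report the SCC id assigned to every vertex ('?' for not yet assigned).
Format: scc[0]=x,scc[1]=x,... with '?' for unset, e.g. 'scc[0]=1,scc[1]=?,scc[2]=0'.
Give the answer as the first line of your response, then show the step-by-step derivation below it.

scc[0]=1,scc[1]=?,scc[2]=0,scc[3]=?,scc[4]=?

step 1: low=(low[0]=0,low[1]=?,low[2]=1,low[3]=?,low[4]=?); scc=(scc[0]=?,scc[1]=?,scc[2]=0,scc[3]=?,scc[4]=?)
step 2: low=(low[0]=0,low[1]=?,low[2]=1,low[3]=?,low[4]=?); scc=(scc[0]=1,scc[1]=?,scc[2]=0,scc[3]=?,scc[4]=?)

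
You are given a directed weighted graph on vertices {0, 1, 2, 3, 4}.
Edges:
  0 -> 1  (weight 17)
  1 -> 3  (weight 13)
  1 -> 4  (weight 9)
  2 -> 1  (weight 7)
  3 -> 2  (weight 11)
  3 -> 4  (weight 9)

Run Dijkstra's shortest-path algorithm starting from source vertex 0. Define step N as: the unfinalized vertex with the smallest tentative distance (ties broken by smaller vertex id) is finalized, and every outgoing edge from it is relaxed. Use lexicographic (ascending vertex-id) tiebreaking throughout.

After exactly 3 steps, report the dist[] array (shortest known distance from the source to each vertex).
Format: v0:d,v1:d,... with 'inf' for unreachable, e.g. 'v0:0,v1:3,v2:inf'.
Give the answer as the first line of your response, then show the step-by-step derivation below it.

v0:0,v1:17,v2:inf,v3:30,v4:26

step 1: dist = v0:0,v1:17,v2:inf,v3:inf,v4:inf
step 2: dist = v0:0,v1:17,v2:inf,v3:30,v4:26
step 3: dist = v0:0,v1:17,v2:inf,v3:30,v4:26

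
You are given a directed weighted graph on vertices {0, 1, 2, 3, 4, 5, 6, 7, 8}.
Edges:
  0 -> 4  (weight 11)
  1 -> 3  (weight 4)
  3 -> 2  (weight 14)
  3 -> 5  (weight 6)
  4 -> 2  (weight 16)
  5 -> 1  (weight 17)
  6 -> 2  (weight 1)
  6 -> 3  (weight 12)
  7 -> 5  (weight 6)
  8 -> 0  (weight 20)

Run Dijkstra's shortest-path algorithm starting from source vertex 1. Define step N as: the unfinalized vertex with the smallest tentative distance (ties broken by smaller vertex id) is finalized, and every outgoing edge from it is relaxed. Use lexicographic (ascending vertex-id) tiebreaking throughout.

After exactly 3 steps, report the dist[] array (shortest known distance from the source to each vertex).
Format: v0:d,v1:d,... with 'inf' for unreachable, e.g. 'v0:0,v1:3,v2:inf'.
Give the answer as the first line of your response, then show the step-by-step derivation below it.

v0:inf,v1:0,v2:18,v3:4,v4:inf,v5:10,v6:inf,v7:inf,v8:inf

step 1: dist = v0:inf,v1:0,v2:inf,v3:4,v4:inf,v5:inf,v6:inf,v7:inf,v8:inf
step 2: dist = v0:inf,v1:0,v2:18,v3:4,v4:inf,v5:10,v6:inf,v7:inf,v8:inf
step 3: dist = v0:inf,v1:0,v2:18,v3:4,v4:inf,v5:10,v6:inf,v7:inf,v8:inf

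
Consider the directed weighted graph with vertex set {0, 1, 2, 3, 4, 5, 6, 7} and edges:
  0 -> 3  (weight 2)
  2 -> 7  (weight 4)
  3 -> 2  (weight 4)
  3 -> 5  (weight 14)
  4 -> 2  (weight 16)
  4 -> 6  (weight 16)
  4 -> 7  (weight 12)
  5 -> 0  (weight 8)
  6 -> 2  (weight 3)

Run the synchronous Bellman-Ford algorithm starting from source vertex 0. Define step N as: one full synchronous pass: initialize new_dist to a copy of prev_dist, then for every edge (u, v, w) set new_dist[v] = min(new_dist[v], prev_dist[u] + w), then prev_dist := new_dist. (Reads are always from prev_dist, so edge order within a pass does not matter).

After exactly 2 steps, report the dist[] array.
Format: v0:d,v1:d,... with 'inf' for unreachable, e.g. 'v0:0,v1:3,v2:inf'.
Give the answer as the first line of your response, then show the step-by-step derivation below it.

v0:0,v1:inf,v2:6,v3:2,v4:inf,v5:16,v6:inf,v7:inf

step 1: dist = v0:0,v1:inf,v2:inf,v3:2,v4:inf,v5:inf,v6:inf,v7:inf
step 2: dist = v0:0,v1:inf,v2:6,v3:2,v4:inf,v5:16,v6:inf,v7:inf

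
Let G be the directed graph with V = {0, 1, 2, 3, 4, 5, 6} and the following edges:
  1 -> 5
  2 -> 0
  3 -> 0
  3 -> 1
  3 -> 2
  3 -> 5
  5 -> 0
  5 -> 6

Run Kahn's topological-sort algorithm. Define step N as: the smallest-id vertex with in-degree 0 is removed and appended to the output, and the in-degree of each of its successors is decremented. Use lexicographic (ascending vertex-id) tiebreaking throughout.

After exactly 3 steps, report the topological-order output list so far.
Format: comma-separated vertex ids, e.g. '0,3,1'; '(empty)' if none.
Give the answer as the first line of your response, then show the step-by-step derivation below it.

3,1,2

step 1: output 3; order=[3]; indeg=(2,0,0,0,0,1,1)
step 2: output 1; order=[3,1]; indeg=(2,0,0,0,0,0,1)
step 3: output 2; order=[3,1,2]; indeg=(1,0,0,0,0,0,1)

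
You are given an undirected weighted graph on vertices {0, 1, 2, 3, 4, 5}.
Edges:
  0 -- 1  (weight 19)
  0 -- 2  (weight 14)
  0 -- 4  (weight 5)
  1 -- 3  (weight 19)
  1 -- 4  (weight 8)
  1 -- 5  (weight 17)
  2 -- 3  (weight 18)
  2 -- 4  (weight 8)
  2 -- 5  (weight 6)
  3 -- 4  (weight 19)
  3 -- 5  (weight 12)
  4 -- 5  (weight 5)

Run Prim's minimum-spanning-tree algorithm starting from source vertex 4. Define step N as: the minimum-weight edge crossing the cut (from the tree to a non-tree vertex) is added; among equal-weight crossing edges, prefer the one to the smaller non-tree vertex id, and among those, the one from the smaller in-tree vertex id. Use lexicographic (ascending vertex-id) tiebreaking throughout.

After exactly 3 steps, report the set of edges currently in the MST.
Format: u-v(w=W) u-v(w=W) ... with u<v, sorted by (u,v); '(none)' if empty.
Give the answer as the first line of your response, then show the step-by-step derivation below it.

0-4(w=5) 2-5(w=6) 4-5(w=5)

step 1: add edge 0-4 (w=5); MST = {0-4(w=5)}
step 2: add edge 4-5 (w=5); MST = {0-4(w=5) 4-5(w=5)}
step 3: add edge 2-5 (w=6); MST = {0-4(w=5) 2-5(w=6) 4-5(w=5)}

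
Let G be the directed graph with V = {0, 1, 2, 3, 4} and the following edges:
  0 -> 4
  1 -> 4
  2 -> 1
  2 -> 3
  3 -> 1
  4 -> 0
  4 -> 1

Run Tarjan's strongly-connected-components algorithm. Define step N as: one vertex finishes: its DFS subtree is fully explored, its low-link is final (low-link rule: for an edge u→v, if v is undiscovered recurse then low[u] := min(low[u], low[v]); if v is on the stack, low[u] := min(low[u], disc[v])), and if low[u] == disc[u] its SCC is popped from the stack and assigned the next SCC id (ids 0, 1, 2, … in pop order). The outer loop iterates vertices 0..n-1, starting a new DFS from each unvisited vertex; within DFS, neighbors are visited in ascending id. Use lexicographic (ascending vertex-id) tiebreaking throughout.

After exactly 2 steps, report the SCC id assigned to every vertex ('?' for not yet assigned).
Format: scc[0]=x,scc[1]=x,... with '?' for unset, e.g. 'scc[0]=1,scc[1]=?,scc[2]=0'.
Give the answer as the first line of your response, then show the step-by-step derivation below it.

scc[0]=?,scc[1]=?,scc[2]=?,scc[3]=?,scc[4]=?

step 1: low=(low[0]=0,low[1]=1,low[2]=?,low[3]=?,low[4]=0); scc=(scc[0]=?,scc[1]=?,scc[2]=?,scc[3]=?,scc[4]=?)
step 2: low=(low[0]=0,low[1]=1,low[2]=?,low[3]=?,low[4]=0); scc=(scc[0]=?,scc[1]=?,scc[2]=?,scc[3]=?,scc[4]=?)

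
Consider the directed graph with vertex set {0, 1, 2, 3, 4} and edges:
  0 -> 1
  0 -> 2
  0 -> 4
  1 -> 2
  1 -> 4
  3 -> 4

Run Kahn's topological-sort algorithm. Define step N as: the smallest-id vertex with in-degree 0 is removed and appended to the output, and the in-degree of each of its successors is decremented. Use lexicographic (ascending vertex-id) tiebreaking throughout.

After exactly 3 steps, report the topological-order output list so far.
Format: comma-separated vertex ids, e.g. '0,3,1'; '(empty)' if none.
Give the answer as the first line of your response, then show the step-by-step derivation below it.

0,1,2

step 1: output 0; order=[0]; indeg=(0,0,1,0,2)
step 2: output 1; order=[0,1]; indeg=(0,0,0,0,1)
step 3: output 2; order=[0,1,2]; indeg=(0,0,0,0,1)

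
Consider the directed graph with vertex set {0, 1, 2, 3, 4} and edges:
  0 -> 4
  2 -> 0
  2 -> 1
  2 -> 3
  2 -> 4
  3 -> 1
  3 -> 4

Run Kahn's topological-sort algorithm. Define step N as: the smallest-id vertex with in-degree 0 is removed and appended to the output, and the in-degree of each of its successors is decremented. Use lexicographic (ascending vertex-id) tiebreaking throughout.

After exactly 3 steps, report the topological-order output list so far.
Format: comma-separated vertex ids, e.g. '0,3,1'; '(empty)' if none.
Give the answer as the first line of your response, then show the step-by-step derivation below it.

2,0,3

step 1: output 2; order=[2]; indeg=(0,1,0,0,2)
step 2: output 0; order=[2,0]; indeg=(0,1,0,0,1)
step 3: output 3; order=[2,0,3]; indeg=(0,0,0,0,0)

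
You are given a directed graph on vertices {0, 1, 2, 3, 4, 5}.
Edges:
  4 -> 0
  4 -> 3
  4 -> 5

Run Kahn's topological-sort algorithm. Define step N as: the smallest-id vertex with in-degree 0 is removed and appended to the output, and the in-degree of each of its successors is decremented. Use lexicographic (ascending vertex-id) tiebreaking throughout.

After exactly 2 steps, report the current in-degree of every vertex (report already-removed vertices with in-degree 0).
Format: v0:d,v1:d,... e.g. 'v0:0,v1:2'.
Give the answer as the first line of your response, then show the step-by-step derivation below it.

v0:1,v1:0,v2:0,v3:1,v4:0,v5:1

step 1: output 1; order=[1]; indeg=(1,0,0,1,0,1)
step 2: output 2; order=[1,2]; indeg=(1,0,0,1,0,1)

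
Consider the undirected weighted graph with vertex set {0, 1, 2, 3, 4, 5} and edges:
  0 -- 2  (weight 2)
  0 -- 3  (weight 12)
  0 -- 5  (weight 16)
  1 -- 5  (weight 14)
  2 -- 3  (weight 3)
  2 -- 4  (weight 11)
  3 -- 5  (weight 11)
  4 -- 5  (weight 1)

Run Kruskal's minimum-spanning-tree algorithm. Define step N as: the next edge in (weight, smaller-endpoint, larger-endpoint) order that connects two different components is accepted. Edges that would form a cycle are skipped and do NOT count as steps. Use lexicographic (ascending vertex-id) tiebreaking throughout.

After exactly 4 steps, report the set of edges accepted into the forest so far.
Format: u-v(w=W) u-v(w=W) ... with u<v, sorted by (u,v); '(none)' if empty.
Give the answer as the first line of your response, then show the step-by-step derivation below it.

0-2(w=2) 2-3(w=3) 2-4(w=11) 4-5(w=1)

step 1: add edge 4-5 (w=1); MST = {4-5(w=1)}
step 2: add edge 0-2 (w=2); MST = {0-2(w=2) 4-5(w=1)}
step 3: add edge 2-3 (w=3); MST = {0-2(w=2) 2-3(w=3) 4-5(w=1)}
step 4: add edge 2-4 (w=11); MST = {0-2(w=2) 2-3(w=3) 2-4(w=11) 4-5(w=1)}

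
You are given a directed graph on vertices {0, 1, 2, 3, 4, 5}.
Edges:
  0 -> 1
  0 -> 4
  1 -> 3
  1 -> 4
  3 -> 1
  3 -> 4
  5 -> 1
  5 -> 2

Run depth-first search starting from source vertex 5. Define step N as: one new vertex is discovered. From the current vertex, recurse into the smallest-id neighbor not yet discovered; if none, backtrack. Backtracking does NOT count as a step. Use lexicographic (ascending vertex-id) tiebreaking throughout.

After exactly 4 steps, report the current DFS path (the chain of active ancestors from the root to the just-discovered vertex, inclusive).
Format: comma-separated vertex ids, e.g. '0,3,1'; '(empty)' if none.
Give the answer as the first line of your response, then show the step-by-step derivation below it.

5,1,3,4

step 1: discover 5; path=5; order=5
step 2: discover 1; path=5>1; order=5,1
step 3: discover 3; path=5>1>3; order=5,1,3
step 4: discover 4; path=5>1>3>4; order=5,1,3,4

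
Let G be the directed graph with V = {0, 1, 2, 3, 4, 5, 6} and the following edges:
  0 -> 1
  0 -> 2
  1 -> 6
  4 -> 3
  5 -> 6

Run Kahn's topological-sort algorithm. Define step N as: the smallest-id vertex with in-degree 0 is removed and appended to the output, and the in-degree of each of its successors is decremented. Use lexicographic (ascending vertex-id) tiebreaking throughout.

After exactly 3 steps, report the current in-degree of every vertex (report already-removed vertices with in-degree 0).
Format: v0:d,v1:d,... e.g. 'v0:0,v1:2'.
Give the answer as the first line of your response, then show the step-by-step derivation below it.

v0:0,v1:0,v2:0,v3:1,v4:0,v5:0,v6:1

step 1: output 0; order=[0]; indeg=(0,0,0,1,0,0,2)
step 2: output 1; order=[0,1]; indeg=(0,0,0,1,0,0,1)
step 3: output 2; order=[0,1,2]; indeg=(0,0,0,1,0,0,1)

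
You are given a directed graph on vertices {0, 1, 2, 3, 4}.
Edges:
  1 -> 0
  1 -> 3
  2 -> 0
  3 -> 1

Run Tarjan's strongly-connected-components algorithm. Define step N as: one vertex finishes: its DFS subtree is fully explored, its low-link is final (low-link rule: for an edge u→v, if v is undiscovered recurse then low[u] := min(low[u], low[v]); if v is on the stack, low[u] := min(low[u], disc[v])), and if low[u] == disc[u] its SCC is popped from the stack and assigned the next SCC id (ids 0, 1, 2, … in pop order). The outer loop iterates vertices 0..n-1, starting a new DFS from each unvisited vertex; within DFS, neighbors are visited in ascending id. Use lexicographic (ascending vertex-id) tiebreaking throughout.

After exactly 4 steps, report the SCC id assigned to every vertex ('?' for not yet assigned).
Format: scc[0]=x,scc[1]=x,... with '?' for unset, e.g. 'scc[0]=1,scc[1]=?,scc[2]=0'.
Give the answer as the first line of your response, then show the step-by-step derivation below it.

scc[0]=0,scc[1]=1,scc[2]=2,scc[3]=1,scc[4]=?

step 1: low=(low[0]=0,low[1]=?,low[2]=?,low[3]=?,low[4]=?); scc=(scc[0]=0,scc[1]=?,scc[2]=?,scc[3]=?,scc[4]=?)
step 2: low=(low[0]=0,low[1]=1,low[2]=?,low[3]=1,low[4]=?); scc=(scc[0]=0,scc[1]=?,scc[2]=?,scc[3]=?,scc[4]=?)
step 3: low=(low[0]=0,low[1]=1,low[2]=?,low[3]=1,low[4]=?); scc=(scc[0]=0,scc[1]=1,scc[2]=?,scc[3]=1,scc[4]=?)
step 4: low=(low[0]=0,low[1]=1,low[2]=3,low[3]=1,low[4]=?); scc=(scc[0]=0,scc[1]=1,scc[2]=2,scc[3]=1,scc[4]=?)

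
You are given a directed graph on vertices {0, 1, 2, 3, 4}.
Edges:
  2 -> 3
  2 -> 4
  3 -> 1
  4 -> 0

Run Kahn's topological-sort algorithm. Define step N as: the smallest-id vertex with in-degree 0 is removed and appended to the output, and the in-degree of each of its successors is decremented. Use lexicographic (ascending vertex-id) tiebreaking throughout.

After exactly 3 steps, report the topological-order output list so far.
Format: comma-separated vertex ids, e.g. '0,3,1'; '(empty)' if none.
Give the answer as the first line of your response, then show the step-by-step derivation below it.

2,3,1

step 1: output 2; order=[2]; indeg=(1,1,0,0,0)
step 2: output 3; order=[2,3]; indeg=(1,0,0,0,0)
step 3: output 1; order=[2,3,1]; indeg=(1,0,0,0,0)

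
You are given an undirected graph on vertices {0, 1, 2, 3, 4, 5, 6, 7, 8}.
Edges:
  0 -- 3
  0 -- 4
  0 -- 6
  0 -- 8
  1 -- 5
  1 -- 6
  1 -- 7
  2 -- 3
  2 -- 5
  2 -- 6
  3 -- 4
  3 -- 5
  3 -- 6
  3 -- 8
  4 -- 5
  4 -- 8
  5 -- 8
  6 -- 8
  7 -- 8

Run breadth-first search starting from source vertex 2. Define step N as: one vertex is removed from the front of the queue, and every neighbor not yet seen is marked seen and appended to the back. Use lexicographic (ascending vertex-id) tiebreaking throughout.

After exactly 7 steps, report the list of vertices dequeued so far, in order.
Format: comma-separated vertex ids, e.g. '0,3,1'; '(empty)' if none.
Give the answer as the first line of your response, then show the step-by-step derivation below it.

2,3,5,6,0,4,8

step 1: dequeue 2; queue=[3,5,6]; order=2
step 2: dequeue 3; queue=[5,6,0,4,8]; order=2,3
step 3: dequeue 5; queue=[6,0,4,8,1]; order=2,3,5
step 4: dequeue 6; queue=[0,4,8,1]; order=2,3,5,6
step 5: dequeue 0; queue=[4,8,1]; order=2,3,5,6,0
step 6: dequeue 4; queue=[8,1]; order=2,3,5,6,0,4
step 7: dequeue 8; queue=[1,7]; order=2,3,5,6,0,4,8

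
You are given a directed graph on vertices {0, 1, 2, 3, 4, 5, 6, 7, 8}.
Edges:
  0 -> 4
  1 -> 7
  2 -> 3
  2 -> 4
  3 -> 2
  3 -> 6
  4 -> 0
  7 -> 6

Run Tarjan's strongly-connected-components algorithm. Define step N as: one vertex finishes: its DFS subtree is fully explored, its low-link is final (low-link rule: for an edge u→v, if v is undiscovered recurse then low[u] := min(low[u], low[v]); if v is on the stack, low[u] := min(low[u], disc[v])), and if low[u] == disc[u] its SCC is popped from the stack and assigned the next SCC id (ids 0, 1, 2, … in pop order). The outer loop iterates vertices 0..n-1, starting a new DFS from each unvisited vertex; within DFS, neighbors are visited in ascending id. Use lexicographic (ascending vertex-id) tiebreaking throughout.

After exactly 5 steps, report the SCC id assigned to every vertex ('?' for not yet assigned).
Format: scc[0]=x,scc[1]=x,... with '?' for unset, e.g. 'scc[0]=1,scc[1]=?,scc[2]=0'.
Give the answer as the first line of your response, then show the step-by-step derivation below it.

scc[0]=0,scc[1]=3,scc[2]=?,scc[3]=?,scc[4]=0,scc[5]=?,scc[6]=1,scc[7]=2,scc[8]=?

step 1: low=(low[0]=0,low[1]=?,low[2]=?,low[3]=?,low[4]=0,low[5]=?,low[6]=?,low[7]=?,low[8]=?); scc=(scc[0]=?,scc[1]=?,scc[2]=?,scc[3]=?,scc[4]=?,scc[5]=?,scc[6]=?,scc[7]=?,scc[8]=?)
step 2: low=(low[0]=0,low[1]=?,low[2]=?,low[3]=?,low[4]=0,low[5]=?,low[6]=?,low[7]=?,low[8]=?); scc=(scc[0]=0,scc[1]=?,scc[2]=?,scc[3]=?,scc[4]=0,scc[5]=?,scc[6]=?,scc[7]=?,scc[8]=?)
step 3: low=(low[0]=0,low[1]=2,low[2]=?,low[3]=?,low[4]=0,low[5]=?,low[6]=4,low[7]=3,low[8]=?); scc=(scc[0]=0,scc[1]=?,scc[2]=?,scc[3]=?,scc[4]=0,scc[5]=?,scc[6]=1,scc[7]=?,scc[8]=?)
step 4: low=(low[0]=0,low[1]=2,low[2]=?,low[3]=?,low[4]=0,low[5]=?,low[6]=4,low[7]=3,low[8]=?); scc=(scc[0]=0,scc[1]=?,scc[2]=?,scc[3]=?,scc[4]=0,scc[5]=?,scc[6]=1,scc[7]=2,scc[8]=?)
step 5: low=(low[0]=0,low[1]=2,low[2]=?,low[3]=?,low[4]=0,low[5]=?,low[6]=4,low[7]=3,low[8]=?); scc=(scc[0]=0,scc[1]=3,scc[2]=?,scc[3]=?,scc[4]=0,scc[5]=?,scc[6]=1,scc[7]=2,scc[8]=?)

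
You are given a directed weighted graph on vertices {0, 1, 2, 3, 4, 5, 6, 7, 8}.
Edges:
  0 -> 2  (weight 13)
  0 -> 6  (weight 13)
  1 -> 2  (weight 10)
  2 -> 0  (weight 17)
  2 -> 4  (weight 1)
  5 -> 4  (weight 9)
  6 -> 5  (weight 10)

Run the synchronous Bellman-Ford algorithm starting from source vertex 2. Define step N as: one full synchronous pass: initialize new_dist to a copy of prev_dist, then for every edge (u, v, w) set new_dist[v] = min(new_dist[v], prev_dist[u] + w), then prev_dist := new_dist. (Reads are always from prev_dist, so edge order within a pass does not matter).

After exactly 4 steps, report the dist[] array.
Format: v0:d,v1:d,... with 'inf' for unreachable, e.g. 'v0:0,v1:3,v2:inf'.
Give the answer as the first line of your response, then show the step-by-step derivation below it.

v0:17,v1:inf,v2:0,v3:inf,v4:1,v5:40,v6:30,v7:inf,v8:inf

step 1: dist = v0:17,v1:inf,v2:0,v3:inf,v4:1,v5:inf,v6:inf,v7:inf,v8:inf
step 2: dist = v0:17,v1:inf,v2:0,v3:inf,v4:1,v5:inf,v6:30,v7:inf,v8:inf
step 3: dist = v0:17,v1:inf,v2:0,v3:inf,v4:1,v5:40,v6:30,v7:inf,v8:inf
step 4: dist = v0:17,v1:inf,v2:0,v3:inf,v4:1,v5:40,v6:30,v7:inf,v8:inf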